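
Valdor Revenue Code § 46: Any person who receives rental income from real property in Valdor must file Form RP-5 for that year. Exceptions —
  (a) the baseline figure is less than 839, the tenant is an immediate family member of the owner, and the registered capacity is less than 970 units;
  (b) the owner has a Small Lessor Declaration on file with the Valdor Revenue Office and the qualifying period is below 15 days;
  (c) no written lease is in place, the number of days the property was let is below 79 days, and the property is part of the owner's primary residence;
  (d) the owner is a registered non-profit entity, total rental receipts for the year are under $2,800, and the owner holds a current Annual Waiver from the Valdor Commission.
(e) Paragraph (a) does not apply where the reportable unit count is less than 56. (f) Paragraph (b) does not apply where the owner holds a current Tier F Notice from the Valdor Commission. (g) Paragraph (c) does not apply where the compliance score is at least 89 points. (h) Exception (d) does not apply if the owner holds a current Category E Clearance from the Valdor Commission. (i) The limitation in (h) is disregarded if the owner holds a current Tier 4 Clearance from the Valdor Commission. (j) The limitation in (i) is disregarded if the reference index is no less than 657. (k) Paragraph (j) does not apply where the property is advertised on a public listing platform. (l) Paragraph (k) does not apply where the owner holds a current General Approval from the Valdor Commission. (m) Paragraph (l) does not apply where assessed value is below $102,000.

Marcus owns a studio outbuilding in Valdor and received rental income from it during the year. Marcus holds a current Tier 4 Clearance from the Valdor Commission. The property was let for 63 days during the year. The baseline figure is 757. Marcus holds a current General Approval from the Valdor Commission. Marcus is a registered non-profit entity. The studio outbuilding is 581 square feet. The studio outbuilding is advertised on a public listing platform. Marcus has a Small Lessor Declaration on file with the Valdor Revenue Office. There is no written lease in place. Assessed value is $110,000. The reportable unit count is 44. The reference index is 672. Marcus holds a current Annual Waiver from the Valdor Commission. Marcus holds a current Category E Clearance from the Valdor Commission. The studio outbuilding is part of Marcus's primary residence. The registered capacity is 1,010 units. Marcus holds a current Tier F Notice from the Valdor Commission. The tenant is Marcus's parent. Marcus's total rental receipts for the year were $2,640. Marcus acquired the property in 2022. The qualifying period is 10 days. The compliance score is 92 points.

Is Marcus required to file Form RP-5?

Exception (a) requires that the registered capacity is less than 970 units; but the registered capacity is 1,010 units, not less than 970 units, so (a) is unavailable.
Exception (b)'s conditions are all satisfied: a Small Lessor Declaration is on file; the qualifying period is 10 days, below the 15 days limit. But: (f) operates against (b): a current Tier F Notice is held. (b) is therefore removed.
Exception (c)'s conditions are all satisfied: there is no written lease; the number of days the property was let is 63 days, below the 79 days limit; the studio outbuilding is part of the primary residence. However, paragraph (g) must be considered: (g) operates against (c): the compliance score is 92 points, meeting the 89 points threshold. Exception (c) does not apply.
Exception (d): Marcus is a registered non-profit; total rental receipts for the year are $2,640, under the $2,800 limit; a current Annual Waiver is held — every condition holds. But applying paragraphs (h)–(m): (h) operates — a current Category E Clearance is held. (i) would limit (h) — a current Tier 4 Clearance is held — but (j) sets (i) aside: (j) operates against (i): the reference index is 672, meeting the 657 threshold. (k) would limit (j) — the property is publicly advertised — but (l) sets (k) aside: (l) operates against (k): a current General Approval is held. (m), which would lift (l), does not operate here — assessed value is $110,000, not below $102,000. Exception (d) does not apply.
Every exception is unavailable, so the rule governs.

Yes — Marcus must file Form RP-5.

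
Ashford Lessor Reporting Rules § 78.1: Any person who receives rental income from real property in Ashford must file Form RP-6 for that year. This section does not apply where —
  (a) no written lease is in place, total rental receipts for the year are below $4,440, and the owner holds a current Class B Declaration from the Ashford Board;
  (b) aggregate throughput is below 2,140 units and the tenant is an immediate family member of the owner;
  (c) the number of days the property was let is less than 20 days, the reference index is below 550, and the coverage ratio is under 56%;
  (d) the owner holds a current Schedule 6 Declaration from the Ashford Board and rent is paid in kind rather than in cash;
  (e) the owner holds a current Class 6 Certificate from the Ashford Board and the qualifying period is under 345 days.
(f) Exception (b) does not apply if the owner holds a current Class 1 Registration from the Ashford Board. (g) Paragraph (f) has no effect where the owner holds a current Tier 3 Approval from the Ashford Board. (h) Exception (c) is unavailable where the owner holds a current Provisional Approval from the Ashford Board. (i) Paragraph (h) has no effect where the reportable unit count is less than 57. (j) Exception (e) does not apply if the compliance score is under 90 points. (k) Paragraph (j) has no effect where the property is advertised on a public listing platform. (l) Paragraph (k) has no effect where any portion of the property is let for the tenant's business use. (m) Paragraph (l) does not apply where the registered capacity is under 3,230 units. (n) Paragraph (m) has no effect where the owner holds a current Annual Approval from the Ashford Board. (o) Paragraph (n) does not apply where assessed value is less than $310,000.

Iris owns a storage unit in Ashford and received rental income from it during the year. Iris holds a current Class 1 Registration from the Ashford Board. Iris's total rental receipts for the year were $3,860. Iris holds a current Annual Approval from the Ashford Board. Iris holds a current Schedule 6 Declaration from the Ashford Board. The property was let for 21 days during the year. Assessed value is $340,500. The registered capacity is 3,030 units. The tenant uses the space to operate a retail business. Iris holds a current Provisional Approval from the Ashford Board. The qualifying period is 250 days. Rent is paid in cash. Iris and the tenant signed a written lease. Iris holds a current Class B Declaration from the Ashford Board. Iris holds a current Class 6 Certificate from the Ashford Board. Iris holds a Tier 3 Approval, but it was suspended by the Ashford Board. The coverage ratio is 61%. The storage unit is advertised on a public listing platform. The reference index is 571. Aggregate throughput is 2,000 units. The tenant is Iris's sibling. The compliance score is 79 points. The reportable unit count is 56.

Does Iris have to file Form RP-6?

Exception (a) fails — a written lease is in place.
Exception (b): aggregate throughput is 2,000 units, below the 2,140 units limit; the tenant is an immediate family member — every condition holds. Turning to paragraphs (f)–(g): (f) is engaged — a current Class 1 Registration is held. (g), which would lift (f), is inapplicable — there is no Tier 3 Approval in force. Exception (b) does not apply.
Exception (c) does not apply: the number of days the property was let is 21 days, not less than 20 days.
Exception (d) requires that rent is paid in kind rather than in cash; but rent is paid in cash, so (d) is unavailable.
Exception (e)'s conditions are all satisfied: a current Class 6 Certificate is held; the qualifying period is 250 days, under the 345 days limit. However, paragraphs (j)–(o) must be considered: (j) operates against (e): the compliance score is 79 points, under the 90 points limit. (k) operates (the property is publicly advertised), but is set aside by (l): (l) applies — the space is let for business use. (m) operates (the registered capacity is 3,030 units, under the 3,230 units limit), but is displaced by (n): (n) applies — a current Annual Approval is held. (o), which would lift (n), is not engaged — assessed value is $340,500, not less than $310,000. (e) is therefore removed.
No exception is made out. Iris falls within the general rule.

Yes — Iris must file Form RP-6.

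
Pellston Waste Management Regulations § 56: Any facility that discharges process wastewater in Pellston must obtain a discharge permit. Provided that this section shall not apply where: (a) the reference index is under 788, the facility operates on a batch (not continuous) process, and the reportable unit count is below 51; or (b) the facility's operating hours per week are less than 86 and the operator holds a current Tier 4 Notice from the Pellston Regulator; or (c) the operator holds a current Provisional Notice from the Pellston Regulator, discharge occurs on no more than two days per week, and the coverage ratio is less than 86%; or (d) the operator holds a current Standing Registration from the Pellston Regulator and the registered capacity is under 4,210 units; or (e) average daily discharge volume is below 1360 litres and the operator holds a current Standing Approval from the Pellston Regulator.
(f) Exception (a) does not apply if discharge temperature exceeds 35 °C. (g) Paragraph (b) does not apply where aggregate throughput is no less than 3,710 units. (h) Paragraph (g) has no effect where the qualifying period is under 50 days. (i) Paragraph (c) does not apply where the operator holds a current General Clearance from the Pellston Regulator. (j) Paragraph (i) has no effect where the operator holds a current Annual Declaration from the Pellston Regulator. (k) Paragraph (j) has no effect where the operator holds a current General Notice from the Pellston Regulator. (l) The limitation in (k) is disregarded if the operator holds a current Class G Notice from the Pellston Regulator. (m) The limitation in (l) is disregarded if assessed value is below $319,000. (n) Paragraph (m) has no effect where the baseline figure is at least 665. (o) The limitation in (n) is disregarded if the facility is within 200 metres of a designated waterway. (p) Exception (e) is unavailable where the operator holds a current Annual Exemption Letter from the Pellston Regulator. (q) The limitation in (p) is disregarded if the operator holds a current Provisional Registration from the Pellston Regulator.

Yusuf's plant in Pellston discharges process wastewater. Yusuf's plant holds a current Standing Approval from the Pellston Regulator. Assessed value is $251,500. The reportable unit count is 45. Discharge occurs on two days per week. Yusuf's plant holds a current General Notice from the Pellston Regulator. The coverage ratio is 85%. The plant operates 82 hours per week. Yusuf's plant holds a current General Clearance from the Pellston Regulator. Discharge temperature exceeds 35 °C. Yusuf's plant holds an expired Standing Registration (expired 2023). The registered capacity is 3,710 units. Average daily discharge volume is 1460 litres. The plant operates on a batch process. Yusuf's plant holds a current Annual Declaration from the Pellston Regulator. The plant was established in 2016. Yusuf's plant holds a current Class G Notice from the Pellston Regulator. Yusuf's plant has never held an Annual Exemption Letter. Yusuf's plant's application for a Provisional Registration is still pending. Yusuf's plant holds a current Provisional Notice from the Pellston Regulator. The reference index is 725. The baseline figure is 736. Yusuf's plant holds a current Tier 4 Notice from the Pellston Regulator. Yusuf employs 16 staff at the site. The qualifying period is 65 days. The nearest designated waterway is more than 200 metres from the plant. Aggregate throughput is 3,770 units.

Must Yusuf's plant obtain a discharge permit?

Exception (a): the reference index is 725, under the 788 limit; the facility operates on a batch process; the reportable unit count is 45, below the 51 limit — every condition holds. But: (f) applies — discharge temperature exceeds 35 °C. Exception (a) does not apply.
Exception (b): the facility's operating hours per week are 82, less than the 86 limit; a current Tier 4 Notice is held — every condition holds. But applying paragraphs (g)–(h): (g) operates against (b): aggregate throughput is 3,770 units, meeting the 3,710 units threshold. (h) is not triggered (the qualifying period is 65 days, not under 50 days), so (g) stands. So (b) is unavailable.
Exception (c) is satisfied on its face — a current Provisional Notice is held; discharge occurs on no more than two days per week; the coverage ratio is 85%, less than the 86% limit. Considering the limiting provisions: (i) is engaged (a current General Clearance is held), but is overridden by (j): (j) operates against (i): a current Annual Declaration is held. (k) would limit (j) — a current General Notice is held — but (l) sets (k) aside: (l) operates against (k): a current Class G Notice is held. (m) would limit (l) — assessed value is $251,500, below the $319,000 limit — but (n) sets (m) aside: (n) operates against (m): the baseline figure is 736, meeting the 665 threshold. (o), which would lift (n), does not operate here — the plant is more than 200 m from any designated waterway. Exception (c) stands.
Exception (d) does not apply: no current Standing Registration is held.
Exception (e) requires that average daily discharge volume is below 1360 litres; but average daily discharge volume is 1460 litres, not below 1360 litres, so (e) is unavailable.

No — exception (c) applies; Yusuf's plant is not required to obtain a discharge permit.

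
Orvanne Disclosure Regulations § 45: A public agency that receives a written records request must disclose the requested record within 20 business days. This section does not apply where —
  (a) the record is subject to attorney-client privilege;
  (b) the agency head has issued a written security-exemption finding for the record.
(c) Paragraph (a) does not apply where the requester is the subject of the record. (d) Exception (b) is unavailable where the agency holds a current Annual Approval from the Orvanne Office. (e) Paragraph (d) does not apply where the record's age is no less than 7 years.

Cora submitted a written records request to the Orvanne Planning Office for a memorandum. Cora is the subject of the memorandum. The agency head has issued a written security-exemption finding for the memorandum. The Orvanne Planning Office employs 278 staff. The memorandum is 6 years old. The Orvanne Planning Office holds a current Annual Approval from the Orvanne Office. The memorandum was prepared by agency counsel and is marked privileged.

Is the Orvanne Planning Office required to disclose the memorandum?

Exception (a): the memorandum is privileged — every condition holds. Turning to paragraph (c): (c) operates against (a): Cora is the subject of the memorandum. Exception (a) does not apply.
Exception (b) is satisfied on its face — a written security-exemption finding has been issued. But applying paragraphs (d)–(e): (d) operates against (b): a current Annual Approval is held. (e) is inapplicable (the record's age is 6 years, short of 7 years), so (d) stands. Exception (b) does not apply.
No exception displaces § 45.

Yes — the Orvanne Planning Office must disclose the memorandum.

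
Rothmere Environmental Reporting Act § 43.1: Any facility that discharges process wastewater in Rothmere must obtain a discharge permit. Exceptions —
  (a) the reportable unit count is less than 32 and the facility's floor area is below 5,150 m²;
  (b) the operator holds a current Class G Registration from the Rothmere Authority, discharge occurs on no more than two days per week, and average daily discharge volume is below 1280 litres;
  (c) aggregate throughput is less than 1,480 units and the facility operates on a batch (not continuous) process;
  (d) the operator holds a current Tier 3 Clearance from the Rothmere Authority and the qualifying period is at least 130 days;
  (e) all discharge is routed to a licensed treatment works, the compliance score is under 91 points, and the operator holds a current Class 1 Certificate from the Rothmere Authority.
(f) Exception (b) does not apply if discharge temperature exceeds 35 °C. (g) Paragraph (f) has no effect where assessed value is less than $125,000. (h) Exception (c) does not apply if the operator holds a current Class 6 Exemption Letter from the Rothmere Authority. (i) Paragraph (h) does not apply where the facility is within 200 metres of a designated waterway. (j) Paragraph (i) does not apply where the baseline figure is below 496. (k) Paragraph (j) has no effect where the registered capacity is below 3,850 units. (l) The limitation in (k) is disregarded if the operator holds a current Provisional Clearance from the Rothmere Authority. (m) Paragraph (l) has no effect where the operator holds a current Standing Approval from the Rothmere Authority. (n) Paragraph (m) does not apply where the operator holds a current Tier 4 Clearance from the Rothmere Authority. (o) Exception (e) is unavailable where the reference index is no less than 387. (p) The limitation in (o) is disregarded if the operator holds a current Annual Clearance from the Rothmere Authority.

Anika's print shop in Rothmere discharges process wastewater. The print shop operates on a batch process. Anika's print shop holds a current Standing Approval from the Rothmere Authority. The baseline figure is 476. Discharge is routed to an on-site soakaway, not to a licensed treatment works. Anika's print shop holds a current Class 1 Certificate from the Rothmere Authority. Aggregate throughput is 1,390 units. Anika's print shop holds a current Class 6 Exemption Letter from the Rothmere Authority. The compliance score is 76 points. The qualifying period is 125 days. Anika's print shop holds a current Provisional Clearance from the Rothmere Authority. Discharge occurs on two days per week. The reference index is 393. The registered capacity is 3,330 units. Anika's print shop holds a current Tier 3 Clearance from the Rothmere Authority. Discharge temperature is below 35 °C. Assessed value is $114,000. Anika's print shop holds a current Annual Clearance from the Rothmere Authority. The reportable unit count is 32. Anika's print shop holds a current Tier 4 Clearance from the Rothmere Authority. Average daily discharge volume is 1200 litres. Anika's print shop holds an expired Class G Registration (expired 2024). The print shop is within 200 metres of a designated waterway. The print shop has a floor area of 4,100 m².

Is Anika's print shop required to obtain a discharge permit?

Exception (a) fails — the reportable unit count is 32, not less than 32.
Exception (b) requires that the operator holds a current Class G Registration from the Rothmere Authority; but no current Class G Registration is held, so (b) is unavailable.
All of (c)'s requirements are met (aggregate throughput is 1,390 units, less than the 1,480 units limit; the facility operates on a batch process). Turning to paragraphs (h)–(n): (h) operates against (c): a current Class 6 Exemption Letter is held. (i) would limit (h) — the print shop is within 200 m of a designated waterway — but (j) sets (i) aside: (j) operates against (i): the baseline figure is 476, below the 496 limit. (k) would limit (j) — the registered capacity is 3,330 units, below the 3,850 units limit — but (l) sets (k) aside: (l) operates — a current Provisional Clearance is held. (m) would limit (l) — a current Standing Approval is held — but (n) sets (m) aside: (n) operates — a current Tier 4 Clearance is held. Exception (c) does not apply.
Exception (d) fails — the qualifying period is 125 days, short of 130 days.
Exception (e) does not apply: discharge is not routed to a licensed treatment works.
No exception applies. The general rule governs.

Yes — Anika's print shop must obtain a discharge permit.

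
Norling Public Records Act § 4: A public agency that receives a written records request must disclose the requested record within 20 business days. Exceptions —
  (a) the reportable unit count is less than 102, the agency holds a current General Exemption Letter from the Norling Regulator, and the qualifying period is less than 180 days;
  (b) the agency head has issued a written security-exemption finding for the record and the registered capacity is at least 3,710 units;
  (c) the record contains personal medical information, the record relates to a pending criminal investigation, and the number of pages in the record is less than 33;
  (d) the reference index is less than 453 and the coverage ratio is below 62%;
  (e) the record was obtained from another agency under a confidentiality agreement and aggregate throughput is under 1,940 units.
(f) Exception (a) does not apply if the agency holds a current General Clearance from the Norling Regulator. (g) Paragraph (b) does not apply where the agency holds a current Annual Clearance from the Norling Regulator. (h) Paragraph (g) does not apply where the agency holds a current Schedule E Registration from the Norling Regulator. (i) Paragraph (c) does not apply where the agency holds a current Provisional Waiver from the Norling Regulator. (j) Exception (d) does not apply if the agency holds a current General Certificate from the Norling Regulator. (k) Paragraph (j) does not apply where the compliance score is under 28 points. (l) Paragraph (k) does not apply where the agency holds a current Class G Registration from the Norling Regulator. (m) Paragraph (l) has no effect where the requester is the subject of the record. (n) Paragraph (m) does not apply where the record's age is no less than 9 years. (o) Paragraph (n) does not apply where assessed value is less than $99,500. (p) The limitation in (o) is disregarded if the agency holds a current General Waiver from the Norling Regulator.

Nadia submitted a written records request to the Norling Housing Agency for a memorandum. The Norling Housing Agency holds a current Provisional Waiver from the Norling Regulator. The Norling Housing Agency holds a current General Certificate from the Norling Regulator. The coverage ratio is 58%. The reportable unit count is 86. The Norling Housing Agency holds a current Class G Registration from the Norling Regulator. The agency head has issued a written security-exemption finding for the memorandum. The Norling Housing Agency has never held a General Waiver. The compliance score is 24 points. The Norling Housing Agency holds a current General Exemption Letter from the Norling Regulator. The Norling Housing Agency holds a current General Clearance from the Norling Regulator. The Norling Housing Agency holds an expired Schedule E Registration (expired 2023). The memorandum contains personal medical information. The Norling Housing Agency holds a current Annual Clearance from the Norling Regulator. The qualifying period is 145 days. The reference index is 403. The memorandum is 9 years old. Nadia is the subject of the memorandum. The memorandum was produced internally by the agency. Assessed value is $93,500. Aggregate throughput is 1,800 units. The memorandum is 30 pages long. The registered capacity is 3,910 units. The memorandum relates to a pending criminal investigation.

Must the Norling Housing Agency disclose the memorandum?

Exception (a): the reportable unit count is 86, less than the 102 limit; a current General Exemption Letter is held; the qualifying period is 145 days, less than the 180 days limit — every condition holds. Turning to paragraph (f): (f) operates — a current General Clearance is held. (a) is therefore removed.
Exception (b)'s conditions are all satisfied: a written security-exemption finding has been issued; the registered capacity is 3,910 units, meeting the 3,710 units threshold. However, paragraphs (g)–(h) must be considered: (g) operates — a current Annual Clearance is held. (h) is not engaged (no current Schedule E Registration is held), so (g) stands. So (b) is unavailable.
Exception (c): the memorandum contains personal medical information; the memorandum relates to a pending investigation; the number of pages in the record is 30, less than the 33 limit — every condition holds. Turning to paragraph (i): (i) is triggered — a current Provisional Waiver is held. (c) is therefore removed.
Exception (d)'s conditions are all satisfied: the reference index is 403, less than the 453 limit; the coverage ratio is 58%, below the 62% limit. Under paragraphs (j)–(p): (j) is triggered (a current General Certificate is held), but yields to (k): (k) operates against (j): the compliance score is 24 points, under the 28 points limit. (l) would limit (k) — a current Class G Registration is held — but (m) sets (l) aside: (m) applies — Nadia is the subject of the memorandum. (n) would limit (m) — the record's age is 9 years, meeting the 9 years threshold — but (o) sets (n) aside: (o) is engaged — assessed value is $93,500, less than the $99,500 limit. (p) does not operate here (there is no General Waiver in force), so (o) stands. Exception (d) stands.
Exception (e) does not apply: the memorandum was produced internally.

No — exception (d) applies; the Norling Housing Agency is not required to disclose the memorandum.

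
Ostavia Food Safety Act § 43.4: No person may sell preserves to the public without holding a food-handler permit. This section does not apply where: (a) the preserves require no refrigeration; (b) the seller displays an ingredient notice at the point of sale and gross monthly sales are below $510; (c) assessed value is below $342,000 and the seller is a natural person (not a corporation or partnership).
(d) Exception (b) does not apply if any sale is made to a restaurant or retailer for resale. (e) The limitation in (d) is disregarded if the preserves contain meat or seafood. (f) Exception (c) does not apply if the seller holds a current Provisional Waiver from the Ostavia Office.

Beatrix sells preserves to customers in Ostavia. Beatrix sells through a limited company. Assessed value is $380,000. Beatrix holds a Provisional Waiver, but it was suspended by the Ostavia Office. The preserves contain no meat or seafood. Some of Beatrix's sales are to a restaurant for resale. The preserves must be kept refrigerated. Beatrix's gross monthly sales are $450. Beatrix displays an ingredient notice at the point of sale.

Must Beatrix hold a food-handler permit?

Exception (a) requires that the preserves require no refrigeration; but the preserves require refrigeration, so (a) is unavailable.
All of (b)'s requirements are met (an ingredient notice is displayed; gross monthly sales are $450, below the $510 limit). However, paragraphs (d)–(e) must be considered: (d) operates — some sales are to a restaurant for resale. (e), which would lift (d), is inapplicable — the preserves contain no meat or seafood. (b) is therefore removed.
Exception (c) requires that assessed value is below $342,000; but assessed value is $380,000, not below $342,000, so (c) is unavailable.
Every exception is unavailable, so the rule governs.

Yes — Beatrix must hold a food-handler permit.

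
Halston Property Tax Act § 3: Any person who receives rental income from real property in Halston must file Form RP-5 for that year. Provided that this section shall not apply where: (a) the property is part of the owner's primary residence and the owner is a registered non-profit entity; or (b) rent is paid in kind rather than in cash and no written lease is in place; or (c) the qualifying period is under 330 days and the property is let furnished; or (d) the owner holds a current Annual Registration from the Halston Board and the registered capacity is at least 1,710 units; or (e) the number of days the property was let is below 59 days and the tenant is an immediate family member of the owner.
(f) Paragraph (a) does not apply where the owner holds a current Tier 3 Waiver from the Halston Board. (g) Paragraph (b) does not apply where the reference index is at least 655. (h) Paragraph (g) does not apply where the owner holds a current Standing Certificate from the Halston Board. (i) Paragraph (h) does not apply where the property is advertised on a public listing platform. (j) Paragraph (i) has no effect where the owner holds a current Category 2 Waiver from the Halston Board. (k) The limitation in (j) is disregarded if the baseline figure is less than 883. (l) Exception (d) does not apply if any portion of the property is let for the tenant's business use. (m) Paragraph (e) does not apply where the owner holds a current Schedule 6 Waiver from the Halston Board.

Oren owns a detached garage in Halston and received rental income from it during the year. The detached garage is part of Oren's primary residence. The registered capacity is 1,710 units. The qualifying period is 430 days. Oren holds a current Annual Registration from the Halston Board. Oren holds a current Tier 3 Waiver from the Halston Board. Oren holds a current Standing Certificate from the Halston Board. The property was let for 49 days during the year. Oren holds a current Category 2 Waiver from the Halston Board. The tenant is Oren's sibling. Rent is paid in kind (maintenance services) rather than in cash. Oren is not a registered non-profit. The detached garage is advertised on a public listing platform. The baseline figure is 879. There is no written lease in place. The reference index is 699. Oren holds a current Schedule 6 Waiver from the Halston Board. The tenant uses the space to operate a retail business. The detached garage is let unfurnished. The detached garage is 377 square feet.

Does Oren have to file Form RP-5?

Yes — Oren must file Form RP-5.

Exception (a) requires that the owner is a registered non-profit entity; but Oren is not a registered non-profit, so (a) is unavailable.
All of (b)'s requirements are met (rent is paid in kind; there is no written lease). However, paragraphs (g)–(k) must be considered: (g) operates — the reference index is 699, meeting the 655 threshold. (h) is engaged (a current Standing Certificate is held), but yields to (i): (i) operates against (h): the property is publicly advertised. (j) applies (a current Category 2 Waiver is held), but is set aside by (k): (k) operates against (j): the baseline figure is 879, less than the 883 limit. So (b) is unavailable.
Exception (c) does not apply: the qualifying period is 430 days, not under 330 days.
Exception (d)'s conditions are all satisfied: a current Annual Registration is held; the registered capacity is 1,710 units, meeting the 1,710 units threshold. But: (l) operates against (d): the space is let for business use. Exception (d) does not apply.
All of (e)'s requirements are met (the number of days the property was let is 49 days, below the 59 days limit; the tenant is an immediate family member). But: (m) operates against (e): a current Schedule 6 Waiver is held. Exception (e) does not apply.
No exception is made out. Oren falls within the general rule.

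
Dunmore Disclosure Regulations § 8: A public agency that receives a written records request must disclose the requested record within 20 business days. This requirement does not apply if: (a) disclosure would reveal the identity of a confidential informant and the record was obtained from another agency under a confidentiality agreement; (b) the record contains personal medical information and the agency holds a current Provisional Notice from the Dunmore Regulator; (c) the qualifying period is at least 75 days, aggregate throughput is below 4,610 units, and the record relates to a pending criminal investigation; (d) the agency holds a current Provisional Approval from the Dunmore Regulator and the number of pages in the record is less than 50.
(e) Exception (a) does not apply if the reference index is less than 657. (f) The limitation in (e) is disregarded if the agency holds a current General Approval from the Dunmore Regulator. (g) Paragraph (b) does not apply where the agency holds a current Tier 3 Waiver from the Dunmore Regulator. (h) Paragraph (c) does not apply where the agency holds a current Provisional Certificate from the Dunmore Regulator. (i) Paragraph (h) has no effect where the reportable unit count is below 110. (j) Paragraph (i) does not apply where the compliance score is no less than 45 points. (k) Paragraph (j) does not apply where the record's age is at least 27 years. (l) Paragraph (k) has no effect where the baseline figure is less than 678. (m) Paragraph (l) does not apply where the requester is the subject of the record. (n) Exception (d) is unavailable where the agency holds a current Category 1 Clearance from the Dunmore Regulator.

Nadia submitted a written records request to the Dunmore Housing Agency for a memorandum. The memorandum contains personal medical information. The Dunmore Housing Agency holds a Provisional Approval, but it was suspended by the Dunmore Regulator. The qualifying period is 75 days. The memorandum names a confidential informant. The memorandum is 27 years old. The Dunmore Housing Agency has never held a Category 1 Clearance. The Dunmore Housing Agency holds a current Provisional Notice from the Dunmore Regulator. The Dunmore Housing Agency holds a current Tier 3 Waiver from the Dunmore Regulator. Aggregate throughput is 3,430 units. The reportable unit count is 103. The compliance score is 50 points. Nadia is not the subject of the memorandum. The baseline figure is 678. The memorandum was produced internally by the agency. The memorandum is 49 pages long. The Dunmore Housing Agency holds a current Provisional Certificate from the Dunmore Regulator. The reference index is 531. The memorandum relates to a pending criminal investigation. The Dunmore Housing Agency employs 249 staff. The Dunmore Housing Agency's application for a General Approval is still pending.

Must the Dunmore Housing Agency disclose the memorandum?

No — exception (c) applies; the Dunmore Housing Agency is not required to disclose the memorandum.

Exception (a) fails — the memorandum was produced internally.
All of (b)'s requirements are met (the memorandum contains personal medical information; a current Provisional Notice is held). But: (g) operates — a current Tier 3 Waiver is held. (b) is therefore removed.
Exception (c): the qualifying period is 75 days, meeting the 75 days threshold; aggregate throughput is 3,430 units, below the 4,610 units limit; the memorandum relates to a pending investigation — every condition holds. Under paragraphs (h)–(m): (h) would limit (c) — a current Provisional Certificate is held — but (i) sets (h) aside: (i) operates against (h): the reportable unit count is 103, below the 110 limit. (j) would limit (i) — the compliance score is 50 points, meeting the 45 points threshold — but (k) sets (j) aside: (k) is triggered — the record's age is 27 years, meeting the 27 years threshold. (l) is not engaged (the baseline figure is 678, not less than 678), so (k) stands. (c) remains available.
Exception (d) does not apply: the Provisional Approval is not current.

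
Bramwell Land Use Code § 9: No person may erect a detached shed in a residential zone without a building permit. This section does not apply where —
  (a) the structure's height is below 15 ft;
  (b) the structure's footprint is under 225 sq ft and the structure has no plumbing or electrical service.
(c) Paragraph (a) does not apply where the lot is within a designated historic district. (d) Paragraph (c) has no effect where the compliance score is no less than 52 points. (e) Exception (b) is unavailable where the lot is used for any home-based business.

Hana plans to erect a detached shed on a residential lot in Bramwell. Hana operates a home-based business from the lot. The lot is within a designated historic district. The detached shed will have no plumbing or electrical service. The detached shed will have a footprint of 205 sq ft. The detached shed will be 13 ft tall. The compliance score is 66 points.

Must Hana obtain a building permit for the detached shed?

No — exception (a) applies; Hana does not need a building permit.

All of (a)'s requirements are met (the structure's height is 13 ft, below the 15 ft limit). Under paragraphs (c)–(d): (c) would limit (a) — the lot is in a historic district — but (d) sets (c) aside: (d) is engaged — the compliance score is 66 points, meeting the 52 points threshold. (a) remains available.
Exception (b) is satisfied on its face — the structure's footprint is 205 sq ft, under the 225 sq ft limit; there is no plumbing or electrical service. But applying paragraph (e): (e) is engaged — a home-based business operates on the lot. So (b) is unavailable.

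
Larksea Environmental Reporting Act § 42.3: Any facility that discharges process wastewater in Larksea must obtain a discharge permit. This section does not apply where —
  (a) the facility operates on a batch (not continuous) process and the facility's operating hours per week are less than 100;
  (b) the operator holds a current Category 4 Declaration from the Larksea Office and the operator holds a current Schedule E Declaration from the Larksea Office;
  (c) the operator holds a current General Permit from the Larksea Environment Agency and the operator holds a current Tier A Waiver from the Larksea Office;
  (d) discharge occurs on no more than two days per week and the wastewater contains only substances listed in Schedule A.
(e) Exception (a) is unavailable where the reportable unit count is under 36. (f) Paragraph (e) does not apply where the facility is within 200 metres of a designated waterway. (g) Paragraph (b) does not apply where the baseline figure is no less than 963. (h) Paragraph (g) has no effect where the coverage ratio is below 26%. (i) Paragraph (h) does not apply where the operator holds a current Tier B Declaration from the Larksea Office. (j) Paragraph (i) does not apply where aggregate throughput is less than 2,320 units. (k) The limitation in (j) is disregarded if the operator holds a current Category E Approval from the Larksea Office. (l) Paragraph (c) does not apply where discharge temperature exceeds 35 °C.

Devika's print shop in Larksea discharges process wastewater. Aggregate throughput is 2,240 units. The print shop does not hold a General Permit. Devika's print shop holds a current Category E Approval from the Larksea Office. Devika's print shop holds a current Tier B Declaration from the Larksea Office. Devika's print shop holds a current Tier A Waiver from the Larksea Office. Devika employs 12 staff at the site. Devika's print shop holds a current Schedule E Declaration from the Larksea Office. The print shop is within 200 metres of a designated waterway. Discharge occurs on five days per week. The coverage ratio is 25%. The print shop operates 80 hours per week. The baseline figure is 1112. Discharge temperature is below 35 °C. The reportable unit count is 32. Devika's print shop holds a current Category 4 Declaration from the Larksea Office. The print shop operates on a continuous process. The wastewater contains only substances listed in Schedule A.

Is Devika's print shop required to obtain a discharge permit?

Yes — Devika's print shop must obtain a discharge permit.

Exception (a) fails — the facility operates on a continuous process.
Exception (b) is satisfied on its face — a current Category 4 Declaration is held; a current Schedule E Declaration is held. But applying paragraphs (g)–(k): (g) applies — the baseline figure is 1,112, meeting the 963 threshold. (h) is engaged (the coverage ratio is 25%, below the 26% limit), but is set aside by (i): (i) operates against (h): a current Tier B Declaration is held. (j) is engaged (aggregate throughput is 2,240 units, less than the 2,320 units limit), but is displaced by (k): (k) is engaged — a current Category E Approval is held. (b) is therefore removed.
Exception (c) requires that the operator holds a current General Permit from the Larksea Environment Agency; but no General Permit is held, so (c) is unavailable.
Exception (d) does not apply: discharge occurs on five days per week.
Every exception is unavailable, so the rule governs.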